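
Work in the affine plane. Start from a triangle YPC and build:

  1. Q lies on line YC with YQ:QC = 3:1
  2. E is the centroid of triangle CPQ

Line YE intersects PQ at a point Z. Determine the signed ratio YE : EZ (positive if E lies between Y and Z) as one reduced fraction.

YE:EZ = -10

Set Y = (0, 0), P = (1, 0), C = (0, 1); any affine frame gives the same invariant.
1. Q lies on line YC with YQ:QC = 3:1 ⇒ Q = (0, 3/4)
2. E is the centroid of triangle CPQ ⇒ E = (1/3, 7/12)
line YE meets PQ at Z = (3/10, 21/40)
E = Y + t·(Z−Y) with t = 10/9, so YE:EZ = 10/9:-1/9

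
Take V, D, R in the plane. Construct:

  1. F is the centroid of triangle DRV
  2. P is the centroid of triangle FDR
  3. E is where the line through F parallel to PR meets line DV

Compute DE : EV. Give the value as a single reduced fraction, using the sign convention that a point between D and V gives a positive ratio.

DE:EV = 2/3

Set V = (0, 0), D = (1, 0), R = (0, 1); any affine frame gives the same invariant.
1. F is the centroid of triangle DRV ⇒ F = (1/3, 1/3)
2. P is the centroid of triangle FDR ⇒ P = (4/9, 4/9)
3. E is where the line through F parallel to PR meets line DV ⇒ E = (3/5, 0)
E = D + t·(V−D) with t = 2/5, so DE:EV = t:(1−t) = 2/5:3/5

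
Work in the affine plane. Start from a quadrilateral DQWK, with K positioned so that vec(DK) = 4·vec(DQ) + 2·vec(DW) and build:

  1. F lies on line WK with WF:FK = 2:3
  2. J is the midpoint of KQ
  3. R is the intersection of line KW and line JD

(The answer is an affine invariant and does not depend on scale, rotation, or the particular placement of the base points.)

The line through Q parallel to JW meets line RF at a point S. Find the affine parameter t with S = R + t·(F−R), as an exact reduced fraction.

Set D = (0, 0), Q = (1, 0), W = (0, 1), K = (4, 2); any affine frame gives the same invariant.
1. F lies on line WK with WF:FK = 2:3 ⇒ F = (8/5, 7/5)
2. J is the midpoint of KQ ⇒ J = (5/2, 1)
3. R is the intersection of line KW and line JD ⇒ R = (20/3, 8/3)
through Q parallel to JW: direction (-5/2, 0); meets RF at S = (-4, 0)
S = R + t·(F−R) with t = 40/19

t = 40/19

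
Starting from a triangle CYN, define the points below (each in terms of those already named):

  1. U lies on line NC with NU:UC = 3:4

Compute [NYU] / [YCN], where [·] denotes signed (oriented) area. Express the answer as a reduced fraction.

Work in coordinates with C = (0, 0), Y = (1, 0), N = (0, 1).
1. U lies on line NC with NU:UC = 3:4 ⇒ U = (0, 4/7)
2·[NYU] = -3/7, 2·[YCN] = -1
[NYU]:[YCN] = -3/7:-1 = 3/7

[NYU]:[YCN] = 3/7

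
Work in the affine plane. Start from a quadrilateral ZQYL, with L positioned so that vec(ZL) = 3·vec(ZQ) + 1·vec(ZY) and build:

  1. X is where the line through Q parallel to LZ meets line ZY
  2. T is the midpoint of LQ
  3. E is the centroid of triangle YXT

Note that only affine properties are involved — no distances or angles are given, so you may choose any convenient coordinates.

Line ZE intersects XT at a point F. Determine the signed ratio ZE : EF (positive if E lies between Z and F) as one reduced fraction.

ZE:EF = -1/4

Assign Z = (0, 0), Q = (1, 0), Y = (0, 1), L = (3, 1) — the answer is frame-independent, so this choice is without loss of generality.
1. X is where the line through Q parallel to LZ meets line ZY ⇒ X = (0, -1/3)
2. T is the midpoint of LQ ⇒ T = (2, 1/2)
3. E is the centroid of triangle YXT ⇒ E = (2/3, 7/18)
line ZE meets XT at F = (-2, -7/6)
E = Z + t·(F−Z) with t = -1/3, so ZE:EF = -1/3:4/3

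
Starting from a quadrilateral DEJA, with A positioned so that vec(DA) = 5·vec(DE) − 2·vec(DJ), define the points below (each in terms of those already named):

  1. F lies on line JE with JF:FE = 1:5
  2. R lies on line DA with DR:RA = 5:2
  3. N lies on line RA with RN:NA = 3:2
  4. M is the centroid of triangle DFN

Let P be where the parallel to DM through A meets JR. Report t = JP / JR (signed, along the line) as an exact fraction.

Assign D = (0, 0), E = (1, 0), J = (0, 1), A = (5, -2) — the answer is frame-independent, so this choice is without loss of generality.
1. F lies on line JE with JF:FE = 1:5 ⇒ F = (1/6, 5/6)
2. R lies on line DA with DR:RA = 5:2 ⇒ R = (25/7, -10/7)
3. N lies on line RA with RN:NA = 3:2 ⇒ N = (31/7, -62/35)
4. M is the centroid of triangle DFN ⇒ M = (193/126, -197/630)
through A parallel to DM: direction (193/126, -197/630); meets JR at P = (4775/1148, -2099/1148)
P = J + t·(R−J) with t = 191/164

t = 191/164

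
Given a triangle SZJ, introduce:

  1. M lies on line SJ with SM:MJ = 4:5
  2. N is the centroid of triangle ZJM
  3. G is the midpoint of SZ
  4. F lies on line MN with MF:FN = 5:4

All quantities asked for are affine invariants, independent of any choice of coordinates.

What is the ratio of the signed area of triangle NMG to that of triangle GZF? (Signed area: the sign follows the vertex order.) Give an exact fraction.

Assign S = (0, 0), Z = (1, 0), J = (0, 1) — the answer is frame-independent, so this choice is without loss of generality.
1. M lies on line SJ with SM:MJ = 4:5 ⇒ M = (0, 4/9)
2. N is the centroid of triangle ZJM ⇒ N = (1/3, 13/27)
3. G is the midpoint of SZ ⇒ G = (1/2, 0)
4. F lies on line MN with MF:FN = 5:4 ⇒ F = (5/27, 113/243)
2·[NMG] = 1/6, 2·[GZF] = 113/486
[NMG]:[GZF] = 1/6:113/486 = 81/113

[NMG]:[GZF] = 81/113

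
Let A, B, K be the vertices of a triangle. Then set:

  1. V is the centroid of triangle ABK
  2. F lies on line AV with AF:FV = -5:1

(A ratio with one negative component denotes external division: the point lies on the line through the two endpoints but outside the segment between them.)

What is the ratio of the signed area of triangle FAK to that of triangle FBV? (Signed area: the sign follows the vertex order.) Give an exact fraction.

Work in coordinates with A = (0, 0), B = (1, 0), K = (0, 1).
1. V is the centroid of triangle ABK ⇒ V = (1/3, 1/3)
2. F lies on line AV with AF:FV = -5:1 ⇒ F = (5/12, 5/12)
2·[FAK] = -5/12, 2·[FBV] = -1/12
[FAK]:[FBV] = -5/12:-1/12 = 5

[FAK]:[FBV] = 5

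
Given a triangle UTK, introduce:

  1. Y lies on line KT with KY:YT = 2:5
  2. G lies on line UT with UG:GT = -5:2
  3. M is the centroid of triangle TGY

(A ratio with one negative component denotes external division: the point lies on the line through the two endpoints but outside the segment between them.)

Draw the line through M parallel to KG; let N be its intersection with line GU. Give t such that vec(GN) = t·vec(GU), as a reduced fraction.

t = 6/35

Work in coordinates with U = (0, 0), T = (1, 0), K = (0, 1).
1. Y lies on line KT with KY:YT = 2:5 ⇒ Y = (2/7, 5/7)
2. G lies on line UT with UG:GT = -5:2 ⇒ G = (5/3, 0)
3. M is the centroid of triangle TGY ⇒ M = (62/63, 5/21)
through M parallel to KG: direction (5/3, -1); meets GU at N = (29/21, 0)
N = G + t·(U−G) with t = 6/35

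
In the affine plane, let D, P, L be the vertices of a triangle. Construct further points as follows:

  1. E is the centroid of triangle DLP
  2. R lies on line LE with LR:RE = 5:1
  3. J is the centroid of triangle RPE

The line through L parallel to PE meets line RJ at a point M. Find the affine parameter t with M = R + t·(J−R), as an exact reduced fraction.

t = -15/2

Work in coordinates with D = (0, 0), P = (1, 0), L = (0, 1).
1. E is the centroid of triangle DLP ⇒ E = (1/3, 1/3)
2. R lies on line LE with LR:RE = 5:1 ⇒ R = (5/18, 4/9)
3. J is the centroid of triangle RPE ⇒ J = (29/54, 7/27)
through L parallel to PE: direction (-2/3, 1/3); meets RJ at M = (-5/3, 11/6)
M = R + t·(J−R) with t = -15/2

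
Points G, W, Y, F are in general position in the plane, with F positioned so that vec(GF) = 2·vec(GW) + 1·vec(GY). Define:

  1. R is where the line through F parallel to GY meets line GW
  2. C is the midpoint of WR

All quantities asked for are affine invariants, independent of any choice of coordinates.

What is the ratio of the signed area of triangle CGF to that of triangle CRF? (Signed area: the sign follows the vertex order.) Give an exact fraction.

Set G = (0, 0), W = (1, 0), Y = (0, 1), F = (2, 1); any affine frame gives the same invariant.
1. R is where the line through F parallel to GY meets line GW ⇒ R = (2, 0)
2. C is the midpoint of WR ⇒ C = (3/2, 0)
2·[CGF] = -3/2, 2·[CRF] = 1/2
[CGF]:[CRF] = -3/2:1/2 = -3

[CGF]:[CRF] = -3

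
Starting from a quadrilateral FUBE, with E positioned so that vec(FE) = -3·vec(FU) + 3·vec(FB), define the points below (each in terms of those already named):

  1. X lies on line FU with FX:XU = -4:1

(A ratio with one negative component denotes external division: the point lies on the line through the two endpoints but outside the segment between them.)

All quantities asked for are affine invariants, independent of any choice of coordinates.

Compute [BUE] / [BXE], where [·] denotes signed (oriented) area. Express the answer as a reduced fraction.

Choose coordinates F = (0, 0), U = (1, 0), B = (0, 1), E = (-3, 3).
1. X lies on line FU with FX:XU = -4:1 ⇒ X = (4/3, 0)
2·[BUE] = -1, 2·[BXE] = -1/3
[BUE]:[BXE] = -1:-1/3 = 3

[BUE]:[BXE] = 3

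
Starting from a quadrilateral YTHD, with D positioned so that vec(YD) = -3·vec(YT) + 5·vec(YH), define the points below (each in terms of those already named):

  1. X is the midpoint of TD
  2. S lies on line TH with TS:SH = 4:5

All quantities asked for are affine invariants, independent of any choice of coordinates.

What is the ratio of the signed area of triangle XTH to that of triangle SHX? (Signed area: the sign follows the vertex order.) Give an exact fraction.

[XTH]:[SHX] = 9/5

Work in coordinates with Y = (0, 0), T = (1, 0), H = (0, 1), D = (-3, 5).
1. X is the midpoint of TD ⇒ X = (-1, 5/2)
2. S lies on line TH with TS:SH = 4:5 ⇒ S = (5/9, 4/9)
2·[XTH] = -1/2, 2·[SHX] = -5/18
[XTH]:[SHX] = -1/2:-5/18 = 9/5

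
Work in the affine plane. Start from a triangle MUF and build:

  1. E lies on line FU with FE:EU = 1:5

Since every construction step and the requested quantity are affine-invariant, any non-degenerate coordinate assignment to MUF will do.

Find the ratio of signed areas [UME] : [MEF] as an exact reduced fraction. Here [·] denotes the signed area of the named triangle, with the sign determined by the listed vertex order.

[UME]:[MEF] = -5

Choose coordinates M = (0, 0), U = (1, 0), F = (0, 1).
1. E lies on line FU with FE:EU = 1:5 ⇒ E = (1/6, 5/6)
2·[UME] = -5/6, 2·[MEF] = 1/6
[UME]:[MEF] = -5/6:1/6 = -5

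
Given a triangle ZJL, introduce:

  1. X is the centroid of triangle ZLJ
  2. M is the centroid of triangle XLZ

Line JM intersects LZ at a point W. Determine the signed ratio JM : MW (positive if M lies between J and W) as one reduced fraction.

JM:MW = 8

Work in coordinates with Z = (0, 0), J = (1, 0), L = (0, 1).
1. X is the centroid of triangle ZLJ ⇒ X = (1/3, 1/3)
2. M is the centroid of triangle XLZ ⇒ M = (1/9, 4/9)
line JM meets LZ at W = (0, 1/2)
M = J + t·(W−J) with t = 8/9, so JM:MW = 8/9:1/9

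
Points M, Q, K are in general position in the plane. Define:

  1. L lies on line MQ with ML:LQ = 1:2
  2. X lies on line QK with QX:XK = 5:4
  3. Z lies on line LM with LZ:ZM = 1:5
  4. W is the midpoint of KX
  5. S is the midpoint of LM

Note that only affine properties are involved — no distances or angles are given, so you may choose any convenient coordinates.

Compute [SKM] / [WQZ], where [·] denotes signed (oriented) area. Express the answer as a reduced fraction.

Choose coordinates M = (0, 0), Q = (1, 0), K = (0, 1).
1. L lies on line MQ with ML:LQ = 1:2 ⇒ L = (1/3, 0)
2. X lies on line QK with QX:XK = 5:4 ⇒ X = (4/9, 5/9)
3. Z lies on line LM with LZ:ZM = 1:5 ⇒ Z = (5/18, 0)
4. W is the midpoint of KX ⇒ W = (2/9, 7/9)
5. S is the midpoint of LM ⇒ S = (1/6, 0)
2·[SKM] = 1/6, 2·[WQZ] = -91/162
[SKM]:[WQZ] = 1/6:-91/162 = -27/91

[SKM]:[WQZ] = -27/91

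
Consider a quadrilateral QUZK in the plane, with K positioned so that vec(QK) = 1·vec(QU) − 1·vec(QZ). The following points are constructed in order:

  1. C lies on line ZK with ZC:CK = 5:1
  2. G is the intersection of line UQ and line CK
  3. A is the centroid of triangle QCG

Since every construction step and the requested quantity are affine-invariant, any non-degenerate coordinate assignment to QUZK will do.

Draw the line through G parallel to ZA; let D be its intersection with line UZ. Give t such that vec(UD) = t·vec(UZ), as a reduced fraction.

t = 11/14

Assign Q = (0, 0), U = (1, 0), Z = (0, 1), K = (1, -1) — the answer is frame-independent, so this choice is without loss of generality.
1. C lies on line ZK with ZC:CK = 5:1 ⇒ C = (5/6, -2/3)
2. G is the intersection of line UQ and line CK ⇒ G = (1/2, 0)
3. A is the centroid of triangle QCG ⇒ A = (4/9, -2/9)
through G parallel to ZA: direction (4/9, -11/9); meets UZ at D = (3/14, 11/14)
D = U + t·(Z−U) with t = 11/14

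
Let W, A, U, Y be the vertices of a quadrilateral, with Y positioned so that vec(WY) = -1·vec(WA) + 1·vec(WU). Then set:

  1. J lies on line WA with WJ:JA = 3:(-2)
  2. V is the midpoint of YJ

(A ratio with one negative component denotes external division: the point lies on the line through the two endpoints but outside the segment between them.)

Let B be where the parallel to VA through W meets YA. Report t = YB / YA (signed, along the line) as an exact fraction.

t = 1/2

Choose coordinates W = (0, 0), A = (1, 0), U = (0, 1), Y = (-1, 1).
1. J lies on line WA with WJ:JA = 3:(-2) ⇒ J = (3, 0)
2. V is the midpoint of YJ ⇒ V = (1, 1/2)
through W parallel to VA: direction (0, -1/2); meets YA at B = (0, 1/2)
B = Y + t·(A−Y) with t = 1/2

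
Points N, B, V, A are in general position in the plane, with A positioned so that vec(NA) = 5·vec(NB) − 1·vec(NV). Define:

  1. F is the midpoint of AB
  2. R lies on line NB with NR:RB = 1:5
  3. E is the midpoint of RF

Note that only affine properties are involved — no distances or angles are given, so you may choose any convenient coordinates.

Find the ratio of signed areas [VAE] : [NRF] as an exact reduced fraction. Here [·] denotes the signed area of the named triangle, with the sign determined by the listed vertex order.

Choose coordinates N = (0, 0), B = (1, 0), V = (0, 1), A = (5, -1).
1. F is the midpoint of AB ⇒ F = (3, -1/2)
2. R lies on line NB with NR:RB = 1:5 ⇒ R = (1/6, 0)
3. E is the midpoint of RF ⇒ E = (19/12, -1/4)
2·[VAE] = -37/12, 2·[NRF] = -1/12
[VAE]:[NRF] = -37/12:-1/12 = 37

[VAE]:[NRF] = 37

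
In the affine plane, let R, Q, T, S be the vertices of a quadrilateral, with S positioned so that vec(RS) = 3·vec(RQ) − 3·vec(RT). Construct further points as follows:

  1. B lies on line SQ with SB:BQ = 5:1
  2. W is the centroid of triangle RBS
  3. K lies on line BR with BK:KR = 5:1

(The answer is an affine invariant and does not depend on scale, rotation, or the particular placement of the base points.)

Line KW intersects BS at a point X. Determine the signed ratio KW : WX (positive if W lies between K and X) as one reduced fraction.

Choose coordinates R = (0, 0), Q = (1, 0), T = (0, 1), S = (3, -3).
1. B lies on line SQ with SB:BQ = 5:1 ⇒ B = (4/3, -1/2)
2. W is the centroid of triangle RBS ⇒ W = (13/9, -7/6)
3. K lies on line BR with BK:KR = 5:1 ⇒ K = (2/9, -1/12)
line KW meets BS at X = (61/27, -17/9)
W = K + t·(X−K) with t = 3/5, so KW:WX = 3/5:2/5

KW:WX = 3/2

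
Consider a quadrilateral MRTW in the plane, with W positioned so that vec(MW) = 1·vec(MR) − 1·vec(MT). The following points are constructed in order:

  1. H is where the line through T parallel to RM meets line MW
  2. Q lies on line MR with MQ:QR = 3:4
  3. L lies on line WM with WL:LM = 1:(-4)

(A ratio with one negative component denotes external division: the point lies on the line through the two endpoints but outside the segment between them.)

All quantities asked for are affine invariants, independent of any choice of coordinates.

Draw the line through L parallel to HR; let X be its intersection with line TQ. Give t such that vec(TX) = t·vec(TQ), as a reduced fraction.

Assign M = (0, 0), R = (1, 0), T = (0, 1), W = (1, -1) — the answer is frame-independent, so this choice is without loss of generality.
1. H is where the line through T parallel to RM meets line MW ⇒ H = (-1, 1)
2. Q lies on line MR with MQ:QR = 3:4 ⇒ Q = (3/7, 0)
3. L lies on line WM with WL:LM = 1:(-4) ⇒ L = (4/3, -4/3)
through L parallel to HR: direction (2, -1); meets TQ at X = (10/11, -37/33)
X = T + t·(Q−T) with t = 70/33

t = 70/33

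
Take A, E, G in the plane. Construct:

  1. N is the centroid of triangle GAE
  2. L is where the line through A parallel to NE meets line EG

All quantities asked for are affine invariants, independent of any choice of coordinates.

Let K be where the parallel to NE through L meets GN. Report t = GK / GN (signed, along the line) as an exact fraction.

Set A = (0, 0), E = (1, 0), G = (0, 1); any affine frame gives the same invariant.
1. N is the centroid of triangle GAE ⇒ N = (1/3, 1/3)
2. L is where the line through A parallel to NE meets line EG ⇒ L = (2, -1)
through L parallel to NE: direction (2/3, -1/3); meets GN at K = (2/3, -1/3)
K = G + t·(N−G) with t = 2

t = 2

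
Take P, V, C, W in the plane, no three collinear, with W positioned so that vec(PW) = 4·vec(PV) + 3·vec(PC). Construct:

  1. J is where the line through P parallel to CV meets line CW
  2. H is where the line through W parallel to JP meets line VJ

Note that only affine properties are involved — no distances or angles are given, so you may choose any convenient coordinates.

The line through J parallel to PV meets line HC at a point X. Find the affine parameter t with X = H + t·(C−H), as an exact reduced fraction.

Work in coordinates with P = (0, 0), V = (1, 0), C = (0, 1), W = (4, 3).
1. J is where the line through P parallel to CV meets line CW ⇒ J = (-2/3, 2/3)
2. H is where the line through W parallel to JP meets line VJ ⇒ H = (11, -4)
through J parallel to PV: direction (1, 0); meets HC at X = (11/15, 2/3)
X = H + t·(C−H) with t = 14/15

t = 14/15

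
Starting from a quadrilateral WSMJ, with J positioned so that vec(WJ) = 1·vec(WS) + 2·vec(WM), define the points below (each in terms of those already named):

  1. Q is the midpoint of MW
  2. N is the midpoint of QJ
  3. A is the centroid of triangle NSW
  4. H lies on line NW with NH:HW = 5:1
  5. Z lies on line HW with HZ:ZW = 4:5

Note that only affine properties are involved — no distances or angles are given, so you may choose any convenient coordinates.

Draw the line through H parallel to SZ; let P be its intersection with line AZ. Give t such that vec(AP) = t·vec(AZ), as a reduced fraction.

t = 8/11

Work in coordinates with W = (0, 0), S = (1, 0), M = (0, 1), J = (1, 2).
1. Q is the midpoint of MW ⇒ Q = (0, 1/2)
2. N is the midpoint of QJ ⇒ N = (1/2, 5/4)
3. A is the centroid of triangle NSW ⇒ A = (1/2, 5/12)
4. H lies on line NW with NH:HW = 5:1 ⇒ H = (1/12, 5/24)
5. Z lies on line HW with HZ:ZW = 4:5 ⇒ Z = (5/108, 25/216)
through H parallel to SZ: direction (-103/108, 25/216); meets AZ at P = (101/594, 235/1188)
P = A + t·(Z−A) with t = 8/11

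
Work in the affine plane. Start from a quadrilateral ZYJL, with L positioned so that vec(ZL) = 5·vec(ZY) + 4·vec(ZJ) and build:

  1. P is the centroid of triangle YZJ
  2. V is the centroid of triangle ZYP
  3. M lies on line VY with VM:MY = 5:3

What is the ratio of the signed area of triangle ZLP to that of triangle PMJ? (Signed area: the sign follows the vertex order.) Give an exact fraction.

Set Z = (0, 0), Y = (1, 0), J = (0, 1), L = (5, 4); any affine frame gives the same invariant.
1. P is the centroid of triangle YZJ ⇒ P = (1/3, 1/3)
2. V is the centroid of triangle ZYP ⇒ V = (4/9, 1/9)
3. M lies on line VY with VM:MY = 5:3 ⇒ M = (19/24, 1/24)
2·[ZLP] = 1/3, 2·[PMJ] = 5/24
[ZLP]:[PMJ] = 1/3:5/24 = 8/5

[ZLP]:[PMJ] = 8/5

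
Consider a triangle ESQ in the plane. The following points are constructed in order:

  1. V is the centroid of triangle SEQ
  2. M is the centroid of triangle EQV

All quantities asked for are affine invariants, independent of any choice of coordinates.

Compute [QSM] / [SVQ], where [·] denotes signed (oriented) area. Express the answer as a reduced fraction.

[QSM]:[SVQ] = 4/3

Choose coordinates E = (0, 0), S = (1, 0), Q = (0, 1).
1. V is the centroid of triangle SEQ ⇒ V = (1/3, 1/3)
2. M is the centroid of triangle EQV ⇒ M = (1/9, 4/9)
2·[QSM] = -4/9, 2·[SVQ] = -1/3
[QSM]:[SVQ] = -4/9:-1/3 = 4/3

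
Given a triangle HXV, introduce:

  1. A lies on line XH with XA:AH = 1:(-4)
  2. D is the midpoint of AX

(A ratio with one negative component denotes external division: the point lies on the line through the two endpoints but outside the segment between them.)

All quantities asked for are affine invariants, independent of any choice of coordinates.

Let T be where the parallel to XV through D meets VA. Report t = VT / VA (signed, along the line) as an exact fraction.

t = 1/2

Choose coordinates H = (0, 0), X = (1, 0), V = (0, 1).
1. A lies on line XH with XA:AH = 1:(-4) ⇒ A = (4/3, 0)
2. D is the midpoint of AX ⇒ D = (7/6, 0)
through D parallel to XV: direction (-1, 1); meets VA at T = (2/3, 1/2)
T = V + t·(A−V) with t = 1/2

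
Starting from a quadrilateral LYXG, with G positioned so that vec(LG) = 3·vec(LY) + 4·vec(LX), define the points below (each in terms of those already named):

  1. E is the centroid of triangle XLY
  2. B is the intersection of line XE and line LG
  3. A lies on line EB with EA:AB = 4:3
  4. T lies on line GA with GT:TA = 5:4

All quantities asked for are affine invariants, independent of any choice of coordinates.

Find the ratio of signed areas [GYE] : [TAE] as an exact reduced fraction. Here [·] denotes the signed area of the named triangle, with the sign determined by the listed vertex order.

[GYE]:[TAE] = -175/4

Set L = (0, 0), Y = (1, 0), X = (0, 1), G = (3, 4); any affine frame gives the same invariant.
1. E is the centroid of triangle XLY ⇒ E = (1/3, 1/3)
2. B is the intersection of line XE and line LG ⇒ B = (3/10, 2/5)
3. A lies on line EB with EA:AB = 4:3 ⇒ A = (11/35, 13/35)
4. T lies on line GA with GT:TA = 5:4 ⇒ T = (95/63, 125/63)
2·[GYE] = -10/3, 2·[TAE] = 8/105
[GYE]:[TAE] = -10/3:8/105 = -175/4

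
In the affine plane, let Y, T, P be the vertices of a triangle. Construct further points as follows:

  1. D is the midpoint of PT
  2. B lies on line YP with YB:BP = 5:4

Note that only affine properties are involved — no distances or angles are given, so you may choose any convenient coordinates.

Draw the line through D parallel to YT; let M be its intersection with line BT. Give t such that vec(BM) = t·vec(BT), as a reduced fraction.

Work in coordinates with Y = (0, 0), T = (1, 0), P = (0, 1).
1. D is the midpoint of PT ⇒ D = (1/2, 1/2)
2. B lies on line YP with YB:BP = 5:4 ⇒ B = (0, 5/9)
through D parallel to YT: direction (1, 0); meets BT at M = (1/10, 1/2)
M = B + t·(T−B) with t = 1/10

t = 1/10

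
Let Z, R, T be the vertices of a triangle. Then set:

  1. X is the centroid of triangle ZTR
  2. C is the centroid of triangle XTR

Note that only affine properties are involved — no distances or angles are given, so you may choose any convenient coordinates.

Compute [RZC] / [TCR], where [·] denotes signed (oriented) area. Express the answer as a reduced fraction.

[RZC]:[TCR] = -4

Choose coordinates Z = (0, 0), R = (1, 0), T = (0, 1).
1. X is the centroid of triangle ZTR ⇒ X = (1/3, 1/3)
2. C is the centroid of triangle XTR ⇒ C = (4/9, 4/9)
2·[RZC] = -4/9, 2·[TCR] = 1/9
[RZC]:[TCR] = -4/9:1/9 = -4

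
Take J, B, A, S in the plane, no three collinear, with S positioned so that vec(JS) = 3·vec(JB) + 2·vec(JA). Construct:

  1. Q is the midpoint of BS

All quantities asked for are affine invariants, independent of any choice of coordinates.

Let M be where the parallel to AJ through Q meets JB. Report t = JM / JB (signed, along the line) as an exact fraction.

Work in coordinates with J = (0, 0), B = (1, 0), A = (0, 1), S = (3, 2).
1. Q is the midpoint of BS ⇒ Q = (2, 1)
through Q parallel to AJ: direction (0, -1); meets JB at M = (2, 0)
M = J + t·(B−J) with t = 2

t = 2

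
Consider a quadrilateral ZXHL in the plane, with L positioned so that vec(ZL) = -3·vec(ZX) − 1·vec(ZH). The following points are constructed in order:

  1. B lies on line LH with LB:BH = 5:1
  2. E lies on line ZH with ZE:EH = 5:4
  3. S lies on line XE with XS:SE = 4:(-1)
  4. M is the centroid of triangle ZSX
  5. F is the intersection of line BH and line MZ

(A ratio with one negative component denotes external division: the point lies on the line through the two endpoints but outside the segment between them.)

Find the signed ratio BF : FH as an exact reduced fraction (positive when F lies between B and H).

BF:FH = -11/9

Choose coordinates Z = (0, 0), X = (1, 0), H = (0, 1), L = (-3, -1).
1. B lies on line LH with LB:BH = 5:1 ⇒ B = (-1/2, 2/3)
2. E lies on line ZH with ZE:EH = 5:4 ⇒ E = (0, 5/9)
3. S lies on line XE with XS:SE = 4:(-1) ⇒ S = (-1/3, 20/27)
4. M is the centroid of triangle ZSX ⇒ M = (2/9, 20/81)
5. F is the intersection of line BH and line MZ ⇒ F = (9/4, 5/2)
F = B + t·(H−B) with t = 11/2, so BF:FH = t:(1−t) = 11/2:-9/2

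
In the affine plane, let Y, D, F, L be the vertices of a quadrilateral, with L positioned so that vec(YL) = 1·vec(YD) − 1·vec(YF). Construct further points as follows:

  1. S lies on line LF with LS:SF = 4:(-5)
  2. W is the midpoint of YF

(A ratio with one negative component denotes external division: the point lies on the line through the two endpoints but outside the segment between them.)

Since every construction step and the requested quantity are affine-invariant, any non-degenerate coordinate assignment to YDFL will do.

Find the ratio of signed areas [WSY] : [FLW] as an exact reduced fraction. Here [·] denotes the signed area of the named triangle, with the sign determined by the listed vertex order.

[WSY]:[FLW] = 5

Work in coordinates with Y = (0, 0), D = (1, 0), F = (0, 1), L = (1, -1).
1. S lies on line LF with LS:SF = 4:(-5) ⇒ S = (5, -9)
2. W is the midpoint of YF ⇒ W = (0, 1/2)
2·[WSY] = -5/2, 2·[FLW] = -1/2
[WSY]:[FLW] = -5/2:-1/2 = 5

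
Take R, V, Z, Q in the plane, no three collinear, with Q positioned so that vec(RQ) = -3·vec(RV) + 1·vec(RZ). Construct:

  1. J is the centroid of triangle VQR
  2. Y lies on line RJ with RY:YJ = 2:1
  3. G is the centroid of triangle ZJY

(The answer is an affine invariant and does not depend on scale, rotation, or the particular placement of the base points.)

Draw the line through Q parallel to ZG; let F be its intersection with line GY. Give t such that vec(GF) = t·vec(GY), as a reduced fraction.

t = -39/2

Work in coordinates with R = (0, 0), V = (1, 0), Z = (0, 1), Q = (-3, 1).
1. J is the centroid of triangle VQR ⇒ J = (-2/3, 1/3)
2. Y lies on line RJ with RY:YJ = 2:1 ⇒ Y = (-4/9, 2/9)
3. G is the centroid of triangle ZJY ⇒ G = (-10/27, 14/27)
through Q parallel to ZG: direction (-10/27, -13/27); meets GY at F = (29/27, 170/27)
F = G + t·(Y−G) with t = -39/2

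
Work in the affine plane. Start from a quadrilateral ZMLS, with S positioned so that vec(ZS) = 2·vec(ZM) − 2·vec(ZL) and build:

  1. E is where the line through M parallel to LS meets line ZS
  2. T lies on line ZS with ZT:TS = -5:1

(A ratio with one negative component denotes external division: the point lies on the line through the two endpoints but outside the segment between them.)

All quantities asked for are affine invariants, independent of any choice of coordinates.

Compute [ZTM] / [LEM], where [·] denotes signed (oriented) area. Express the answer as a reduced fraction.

[ZTM]:[LEM] = 5/2

Assign Z = (0, 0), M = (1, 0), L = (0, 1), S = (2, -2) — the answer is frame-independent, so this choice is without loss of generality.
1. E is where the line through M parallel to LS meets line ZS ⇒ E = (3, -3)
2. T lies on line ZS with ZT:TS = -5:1 ⇒ T = (5/2, -5/2)
2·[ZTM] = 5/2, 2·[LEM] = 1
[ZTM]:[LEM] = 5/2:1 = 5/2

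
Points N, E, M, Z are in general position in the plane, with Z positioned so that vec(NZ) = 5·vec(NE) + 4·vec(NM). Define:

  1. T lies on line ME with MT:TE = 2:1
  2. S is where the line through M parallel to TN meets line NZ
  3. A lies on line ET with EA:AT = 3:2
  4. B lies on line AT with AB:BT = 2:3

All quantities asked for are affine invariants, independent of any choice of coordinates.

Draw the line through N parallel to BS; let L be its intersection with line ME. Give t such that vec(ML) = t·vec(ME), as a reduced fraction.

Set N = (0, 0), E = (1, 0), M = (0, 1), Z = (5, 4); any affine frame gives the same invariant.
1. T lies on line ME with MT:TE = 2:1 ⇒ T = (2/3, 1/3)
2. S is where the line through M parallel to TN meets line NZ ⇒ S = (10/3, 8/3)
3. A lies on line ET with EA:AT = 3:2 ⇒ A = (4/5, 1/5)
4. B lies on line AT with AB:BT = 2:3 ⇒ B = (56/75, 19/75)
through N parallel to BS: direction (194/75, 181/75); meets ME at L = (194/375, 181/375)
L = M + t·(E−M) with t = 194/375

t = 194/375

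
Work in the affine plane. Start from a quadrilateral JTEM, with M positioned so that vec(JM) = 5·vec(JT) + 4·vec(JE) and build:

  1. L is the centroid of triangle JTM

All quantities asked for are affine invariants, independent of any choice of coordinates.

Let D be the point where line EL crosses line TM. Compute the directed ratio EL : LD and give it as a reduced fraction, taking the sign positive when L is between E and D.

Choose coordinates J = (0, 0), T = (1, 0), E = (0, 1), M = (5, 4).
1. L is the centroid of triangle JTM ⇒ L = (2, 4/3)
line EL meets TM at D = (12/5, 7/5)
L = E + t·(D−E) with t = 5/6, so EL:LD = 5/6:1/6

EL:LD = 5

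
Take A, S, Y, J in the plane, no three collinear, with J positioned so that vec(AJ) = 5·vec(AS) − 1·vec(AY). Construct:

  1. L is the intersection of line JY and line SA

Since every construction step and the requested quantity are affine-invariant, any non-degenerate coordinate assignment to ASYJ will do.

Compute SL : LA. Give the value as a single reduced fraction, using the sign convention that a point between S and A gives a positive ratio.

SL:LA = -3/5

Set A = (0, 0), S = (1, 0), Y = (0, 1), J = (5, -1); any affine frame gives the same invariant.
1. L is the intersection of line JY and line SA ⇒ L = (5/2, 0)
L = S + t·(A−S) with t = -3/2, so SL:LA = t:(1−t) = -3/2:5/2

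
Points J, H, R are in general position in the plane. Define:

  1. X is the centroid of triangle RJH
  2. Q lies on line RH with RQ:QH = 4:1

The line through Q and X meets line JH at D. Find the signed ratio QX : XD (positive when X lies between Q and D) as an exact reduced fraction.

QX:XD = -2/5

Work in coordinates with J = (0, 0), H = (1, 0), R = (0, 1).
1. X is the centroid of triangle RJH ⇒ X = (1/3, 1/3)
2. Q lies on line RH with RQ:QH = 4:1 ⇒ Q = (4/5, 1/5)
line QX meets JH at D = (3/2, 0)
X = Q + t·(D−Q) with t = -2/3, so QX:XD = -2/3:5/3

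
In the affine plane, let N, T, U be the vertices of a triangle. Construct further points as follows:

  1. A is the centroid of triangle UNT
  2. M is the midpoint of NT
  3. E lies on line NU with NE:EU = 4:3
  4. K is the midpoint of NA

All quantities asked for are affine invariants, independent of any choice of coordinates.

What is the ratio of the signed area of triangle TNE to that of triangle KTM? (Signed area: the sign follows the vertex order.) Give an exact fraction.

Choose coordinates N = (0, 0), T = (1, 0), U = (0, 1).
1. A is the centroid of triangle UNT ⇒ A = (1/3, 1/3)
2. M is the midpoint of NT ⇒ M = (1/2, 0)
3. E lies on line NU with NE:EU = 4:3 ⇒ E = (0, 4/7)
4. K is the midpoint of NA ⇒ K = (1/6, 1/6)
2·[TNE] = -4/7, 2·[KTM] = -1/12
[TNE]:[KTM] = -4/7:-1/12 = 48/7

[TNE]:[KTM] = 48/7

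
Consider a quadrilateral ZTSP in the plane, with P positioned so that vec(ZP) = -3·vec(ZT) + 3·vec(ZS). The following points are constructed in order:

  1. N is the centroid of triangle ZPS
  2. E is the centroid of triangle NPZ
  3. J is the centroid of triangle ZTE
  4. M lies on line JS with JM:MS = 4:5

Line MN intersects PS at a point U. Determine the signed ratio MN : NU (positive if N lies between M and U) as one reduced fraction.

Set Z = (0, 0), T = (1, 0), S = (0, 1), P = (-3, 3); any affine frame gives the same invariant.
1. N is the centroid of triangle ZPS ⇒ N = (-1, 4/3)
2. E is the centroid of triangle NPZ ⇒ E = (-4/3, 13/9)
3. J is the centroid of triangle ZTE ⇒ J = (-1/9, 13/27)
4. M lies on line JS with JM:MS = 4:5 ⇒ M = (-5/81, 173/243)
line MN meets PS at U = (75, -49)
N = M + t·(U−M) with t = -1/80, so MN:NU = -1/80:81/80

MN:NU = -1/81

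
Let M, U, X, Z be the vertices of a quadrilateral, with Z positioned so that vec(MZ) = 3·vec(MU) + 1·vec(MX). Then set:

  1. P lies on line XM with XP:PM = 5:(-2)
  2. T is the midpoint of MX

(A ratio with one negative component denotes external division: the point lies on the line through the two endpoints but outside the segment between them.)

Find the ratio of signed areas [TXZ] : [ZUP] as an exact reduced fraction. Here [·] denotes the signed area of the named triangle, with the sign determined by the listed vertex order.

[TXZ]:[ZUP] = -9/2

Set M = (0, 0), U = (1, 0), X = (0, 1), Z = (3, 1); any affine frame gives the same invariant.
1. P lies on line XM with XP:PM = 5:(-2) ⇒ P = (0, -2/3)
2. T is the midpoint of MX ⇒ T = (0, 1/2)
2·[TXZ] = -3/2, 2·[ZUP] = 1/3
[TXZ]:[ZUP] = -3/2:1/3 = -9/2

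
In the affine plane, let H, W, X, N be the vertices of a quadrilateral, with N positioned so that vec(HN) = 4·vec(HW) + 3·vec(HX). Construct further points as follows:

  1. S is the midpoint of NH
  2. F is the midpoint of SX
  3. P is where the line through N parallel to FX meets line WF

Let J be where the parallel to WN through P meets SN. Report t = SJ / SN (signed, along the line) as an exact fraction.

t = -7/2

Choose coordinates H = (0, 0), W = (1, 0), X = (0, 1), N = (4, 3).
1. S is the midpoint of NH ⇒ S = (2, 3/2)
2. F is the midpoint of SX ⇒ F = (1, 5/4)
3. P is where the line through N parallel to FX meets line WF ⇒ P = (1, 9/4)
through P parallel to WN: direction (3, 3); meets SN at J = (-5, -15/4)
J = S + t·(N−S) with t = -7/2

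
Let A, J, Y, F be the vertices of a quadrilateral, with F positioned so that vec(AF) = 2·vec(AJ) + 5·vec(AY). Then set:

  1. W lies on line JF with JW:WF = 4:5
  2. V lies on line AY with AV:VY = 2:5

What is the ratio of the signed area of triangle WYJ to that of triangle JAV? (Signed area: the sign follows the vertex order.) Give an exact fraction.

[WYJ]:[JAV] = -28/3

Set A = (0, 0), J = (1, 0), Y = (0, 1), F = (2, 5); any affine frame gives the same invariant.
1. W lies on line JF with JW:WF = 4:5 ⇒ W = (13/9, 20/9)
2. V lies on line AY with AV:VY = 2:5 ⇒ V = (0, 2/7)
2·[WYJ] = 8/3, 2·[JAV] = -2/7
[WYJ]:[JAV] = 8/3:-2/7 = -28/3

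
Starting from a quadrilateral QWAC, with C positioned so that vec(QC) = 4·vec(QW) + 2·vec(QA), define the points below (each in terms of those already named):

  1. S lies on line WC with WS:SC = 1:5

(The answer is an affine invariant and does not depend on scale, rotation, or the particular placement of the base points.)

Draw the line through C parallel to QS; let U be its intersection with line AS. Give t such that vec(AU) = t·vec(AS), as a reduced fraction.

t = -1/9

Set Q = (0, 0), W = (1, 0), A = (0, 1), C = (4, 2); any affine frame gives the same invariant.
1. S lies on line WC with WS:SC = 1:5 ⇒ S = (3/2, 1/3)
through C parallel to QS: direction (3/2, 1/3); meets AS at U = (-1/6, 29/27)
U = A + t·(S−A) with t = -1/9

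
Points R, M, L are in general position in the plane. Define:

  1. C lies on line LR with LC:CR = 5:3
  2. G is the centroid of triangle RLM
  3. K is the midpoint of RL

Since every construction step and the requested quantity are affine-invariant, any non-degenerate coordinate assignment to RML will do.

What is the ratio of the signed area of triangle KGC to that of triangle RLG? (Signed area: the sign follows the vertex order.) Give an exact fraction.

[KGC]:[RLG] = 1/8

Choose coordinates R = (0, 0), M = (1, 0), L = (0, 1).
1. C lies on line LR with LC:CR = 5:3 ⇒ C = (0, 3/8)
2. G is the centroid of triangle RLM ⇒ G = (1/3, 1/3)
3. K is the midpoint of RL ⇒ K = (0, 1/2)
2·[KGC] = -1/24, 2·[RLG] = -1/3
[KGC]:[RLG] = -1/24:-1/3 = 1/8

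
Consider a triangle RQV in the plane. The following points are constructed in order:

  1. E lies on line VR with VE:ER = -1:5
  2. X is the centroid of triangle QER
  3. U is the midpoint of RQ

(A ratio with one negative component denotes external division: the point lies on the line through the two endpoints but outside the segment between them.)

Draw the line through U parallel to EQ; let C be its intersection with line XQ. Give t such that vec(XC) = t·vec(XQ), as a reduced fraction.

Assign R = (0, 0), Q = (1, 0), V = (0, 1) — the answer is frame-independent, so this choice is without loss of generality.
1. E lies on line VR with VE:ER = -1:5 ⇒ E = (0, 5/4)
2. X is the centroid of triangle QER ⇒ X = (1/3, 5/12)
3. U is the midpoint of RQ ⇒ U = (1/2, 0)
through U parallel to EQ: direction (1, -5/4); meets XQ at C = (0, 5/8)
C = X + t·(Q−X) with t = -1/2

t = -1/2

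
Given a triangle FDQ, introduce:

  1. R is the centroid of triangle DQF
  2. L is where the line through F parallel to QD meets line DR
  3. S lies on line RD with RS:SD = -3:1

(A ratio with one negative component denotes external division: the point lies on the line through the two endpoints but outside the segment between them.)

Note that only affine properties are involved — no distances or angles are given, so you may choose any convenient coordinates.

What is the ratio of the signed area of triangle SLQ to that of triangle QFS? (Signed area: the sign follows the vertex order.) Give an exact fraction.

[SLQ]:[QFS] = -7/8

Work in coordinates with F = (0, 0), D = (1, 0), Q = (0, 1).
1. R is the centroid of triangle DQF ⇒ R = (1/3, 1/3)
2. L is where the line through F parallel to QD meets line DR ⇒ L = (-1, 1)
3. S lies on line RD with RS:SD = -3:1 ⇒ S = (4/3, -1/6)
2·[SLQ] = -7/6, 2·[QFS] = 4/3
[SLQ]:[QFS] = -7/6:4/3 = -7/8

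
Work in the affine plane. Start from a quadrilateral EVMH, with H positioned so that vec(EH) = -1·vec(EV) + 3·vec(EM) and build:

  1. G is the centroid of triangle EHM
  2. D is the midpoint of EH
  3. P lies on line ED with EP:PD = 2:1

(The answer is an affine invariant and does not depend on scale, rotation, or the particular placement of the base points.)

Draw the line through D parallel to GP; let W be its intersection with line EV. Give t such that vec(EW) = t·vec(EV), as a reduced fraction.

t = -1/2

Choose coordinates E = (0, 0), V = (1, 0), M = (0, 1), H = (-1, 3).
1. G is the centroid of triangle EHM ⇒ G = (-1/3, 4/3)
2. D is the midpoint of EH ⇒ D = (-1/2, 3/2)
3. P lies on line ED with EP:PD = 2:1 ⇒ P = (-1/3, 1)
through D parallel to GP: direction (0, -1/3); meets EV at W = (-1/2, 0)
W = E + t·(V−E) with t = -1/2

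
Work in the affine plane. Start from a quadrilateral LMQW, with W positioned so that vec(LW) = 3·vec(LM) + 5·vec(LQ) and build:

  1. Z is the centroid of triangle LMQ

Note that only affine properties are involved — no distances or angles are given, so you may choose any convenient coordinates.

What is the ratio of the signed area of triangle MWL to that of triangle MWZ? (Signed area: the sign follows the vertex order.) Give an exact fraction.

Set L = (0, 0), M = (1, 0), Q = (0, 1), W = (3, 5); any affine frame gives the same invariant.
1. Z is the centroid of triangle LMQ ⇒ Z = (1/3, 1/3)
2·[MWL] = 5, 2·[MWZ] = 4
[MWL]:[MWZ] = 5:4 = 5/4

[MWL]:[MWZ] = 5/4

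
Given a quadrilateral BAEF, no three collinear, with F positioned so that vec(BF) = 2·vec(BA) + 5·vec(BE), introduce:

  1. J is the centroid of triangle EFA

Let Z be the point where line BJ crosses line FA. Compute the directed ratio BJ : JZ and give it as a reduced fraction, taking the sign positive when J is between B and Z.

BJ:JZ = 3/2

Set B = (0, 0), A = (1, 0), E = (0, 1), F = (2, 5); any affine frame gives the same invariant.
1. J is the centroid of triangle EFA ⇒ J = (1, 2)
line BJ meets FA at Z = (5/3, 10/3)
J = B + t·(Z−B) with t = 3/5, so BJ:JZ = 3/5:2/5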